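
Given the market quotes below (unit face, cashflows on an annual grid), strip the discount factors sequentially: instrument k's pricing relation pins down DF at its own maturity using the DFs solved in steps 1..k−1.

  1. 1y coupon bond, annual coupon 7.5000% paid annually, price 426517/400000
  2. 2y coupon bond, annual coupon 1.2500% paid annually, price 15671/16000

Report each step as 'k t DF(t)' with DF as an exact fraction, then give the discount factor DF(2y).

1 1 9919/10000
2 2 9551/10000
DF(2y) = 9551/10000 ≈ 0.955100

step 1 [1y] bond c/1=3/40: DF=(426517/400000 − 3/40·(0))/(1+3/40) = 9919/10000 ≈ 0.991900
step 2 [2y] bond c/1=1/80: DF=(15671/16000 − 1/80·(0.991900))/(1+1/80) = 9551/10000 ≈ 0.955100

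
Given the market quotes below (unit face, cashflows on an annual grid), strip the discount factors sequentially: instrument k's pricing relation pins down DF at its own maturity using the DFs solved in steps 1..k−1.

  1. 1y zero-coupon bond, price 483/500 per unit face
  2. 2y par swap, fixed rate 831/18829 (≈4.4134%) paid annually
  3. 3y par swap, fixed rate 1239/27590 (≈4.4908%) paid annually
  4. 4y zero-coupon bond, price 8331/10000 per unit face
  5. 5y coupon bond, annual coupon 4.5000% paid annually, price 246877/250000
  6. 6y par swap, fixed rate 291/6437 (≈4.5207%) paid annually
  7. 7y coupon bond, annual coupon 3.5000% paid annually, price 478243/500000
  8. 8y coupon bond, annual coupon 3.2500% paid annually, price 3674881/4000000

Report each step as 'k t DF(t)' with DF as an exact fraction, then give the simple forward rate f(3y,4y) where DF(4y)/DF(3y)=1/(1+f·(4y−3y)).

step 1 [1y] zero: DF = P = 483/500 ≈ 0.966000
step 2 [2y] swap r/1=831/18829: DF=(1 − 831/18829·(0.966000))/(1+831/18829) = 9169/10000 ≈ 0.916900
step 3 [3y] swap r/1=1239/27590: DF=(1 − 1239/27590·(0.966000+0.916900))/(1+1239/27590) = 8761/10000 ≈ 0.876100
step 4 [4y] zero: DF = P = 8331/10000 ≈ 0.833100
step 5 [5y] bond c/1=9/200: DF=(246877/250000 − 9/200·(0.966000+0.916900+0.876100+0.833100))/(1+9/200) = 7903/10000 ≈ 0.790300
step 6 [6y] swap r/1=291/6437: DF=(1 − 291/6437·(0.966000+0.916900+0.876100+0.833100+0.790300))/(1+291/6437) = 959/1250 ≈ 0.767200
step 7 [7y] bond c/1=7/200: DF=(478243/500000 − 7/200·(0.966000+0.916900+0.876100+0.833100+0.790300+0.767200))/(1+7/200) = 3/4 ≈ 0.750000
step 8 [8y] bond c/1=13/400: DF=(3674881/4000000 − 13/400·(0.966000+0.916900+0.876100+0.833100+0.790300+0.767200+0.750000))/(1+13/400) = 7041/10000 ≈ 0.704100

1 1 483/500
2 2 9169/10000
3 3 8761/10000
4 4 8331/10000
5 5 7903/10000
6 6 959/1250
7 7 3/4
8 8 7041/10000
f(3y,4y) = ((8761/10000)/(8331/10000) − 1)/(1) = 430/8331 ≈ 5.1614%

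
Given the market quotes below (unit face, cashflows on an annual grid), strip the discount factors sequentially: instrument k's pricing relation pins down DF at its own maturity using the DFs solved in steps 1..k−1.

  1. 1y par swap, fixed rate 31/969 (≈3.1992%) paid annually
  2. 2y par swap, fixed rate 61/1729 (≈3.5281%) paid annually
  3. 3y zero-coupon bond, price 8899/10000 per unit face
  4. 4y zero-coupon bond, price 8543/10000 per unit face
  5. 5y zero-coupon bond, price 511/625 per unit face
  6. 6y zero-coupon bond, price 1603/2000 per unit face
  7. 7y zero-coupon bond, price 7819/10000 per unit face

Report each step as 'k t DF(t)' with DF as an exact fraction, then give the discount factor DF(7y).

step 1 [1y] swap r/1=31/969: DF=(1 − 31/969·(0))/(1+31/969) = 969/1000 ≈ 0.969000
step 2 [2y] swap r/1=61/1729: DF=(1 − 61/1729·(0.969000))/(1+61/1729) = 9329/10000 ≈ 0.932900
step 3 [3y] zero: DF = P = 8899/10000 ≈ 0.889900
step 4 [4y] zero: DF = P = 8543/10000 ≈ 0.854300
step 5 [5y] zero: DF = P = 511/625 ≈ 0.817600
step 6 [6y] zero: DF = P = 1603/2000 ≈ 0.801500
step 7 [7y] zero: DF = P = 7819/10000 ≈ 0.781900

1 1 969/1000
2 2 9329/10000
3 3 8899/10000
4 4 8543/10000
5 5 511/625
6 6 1603/2000
7 7 7819/10000
DF(7y) = 7819/10000 ≈ 0.781900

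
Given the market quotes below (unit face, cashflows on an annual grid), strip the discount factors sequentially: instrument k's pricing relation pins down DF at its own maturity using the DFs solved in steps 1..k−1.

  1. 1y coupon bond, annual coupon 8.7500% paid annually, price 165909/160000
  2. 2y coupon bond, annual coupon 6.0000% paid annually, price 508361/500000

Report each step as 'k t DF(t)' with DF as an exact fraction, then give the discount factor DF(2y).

1 1 1907/2000
2 2 2263/2500
DF(2y) = 2263/2500 ≈ 0.905200

step 1 [1y] bond c/1=7/80: DF=(165909/160000 − 7/80·(0))/(1+7/80) = 1907/2000 ≈ 0.953500
step 2 [2y] bond c/1=3/50: DF=(508361/500000 − 3/50·(0.953500))/(1+3/50) = 2263/2500 ≈ 0.905200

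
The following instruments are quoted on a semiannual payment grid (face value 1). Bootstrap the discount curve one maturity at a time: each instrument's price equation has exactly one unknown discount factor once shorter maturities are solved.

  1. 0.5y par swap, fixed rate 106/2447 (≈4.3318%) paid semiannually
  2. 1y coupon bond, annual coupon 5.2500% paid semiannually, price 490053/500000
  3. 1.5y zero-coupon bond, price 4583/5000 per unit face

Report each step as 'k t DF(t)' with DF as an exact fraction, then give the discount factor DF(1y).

1 1/2 2447/2500
2 1 93/100
3 3/2 4583/5000
DF(1y) = 93/100 ≈ 0.930000

step 1 [0.5y] swap r/2=53/2447: DF=(1 − 53/2447·(0))/(1+53/2447) = 2447/2500 ≈ 0.978800
step 2 [1y] bond c/2=21/800: DF=(490053/500000 − 21/800·(0.978800))/(1+21/800) = 93/100 ≈ 0.930000
step 3 [1.5y] zero: DF = P = 4583/5000 ≈ 0.916600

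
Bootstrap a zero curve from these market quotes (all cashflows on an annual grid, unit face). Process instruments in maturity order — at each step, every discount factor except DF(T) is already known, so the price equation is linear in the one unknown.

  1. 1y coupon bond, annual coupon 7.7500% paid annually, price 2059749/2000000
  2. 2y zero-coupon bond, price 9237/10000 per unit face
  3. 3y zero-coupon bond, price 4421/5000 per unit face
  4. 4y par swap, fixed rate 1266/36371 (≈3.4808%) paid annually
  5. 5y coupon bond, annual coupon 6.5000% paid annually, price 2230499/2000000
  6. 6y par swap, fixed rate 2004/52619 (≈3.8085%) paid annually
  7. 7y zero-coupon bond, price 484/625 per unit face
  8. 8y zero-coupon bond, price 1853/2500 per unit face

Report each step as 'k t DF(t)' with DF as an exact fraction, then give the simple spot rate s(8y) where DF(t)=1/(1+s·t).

step 1 [1y] bond c/1=31/400: DF=(2059749/2000000 − 31/400·(0))/(1+31/400) = 4779/5000 ≈ 0.955800
step 2 [2y] zero: DF = P = 9237/10000 ≈ 0.923700
step 3 [3y] zero: DF = P = 4421/5000 ≈ 0.884200
step 4 [4y] swap r/1=1266/36371: DF=(1 − 1266/36371·(0.955800+0.923700+0.884200))/(1+1266/36371) = 4367/5000 ≈ 0.873400
step 5 [5y] bond c/1=13/200: DF=(2230499/2000000 − 13/200·(0.955800+0.923700+0.884200+0.873400))/(1+13/200) = 2063/2500 ≈ 0.825200
step 6 [6y] swap r/1=2004/52619: DF=(1 − 2004/52619·(0.955800+0.923700+0.884200+0.873400+0.825200))/(1+2004/52619) = 1999/2500 ≈ 0.799600
step 7 [7y] zero: DF = P = 484/625 ≈ 0.774400
step 8 [8y] zero: DF = P = 1853/2500 ≈ 0.741200

1 1 4779/5000
2 2 9237/10000
3 3 4421/5000
4 4 4367/5000
5 5 2063/2500
6 6 1999/2500
7 7 484/625
8 8 1853/2500
s(8y) = (1/(1853/2500) − 1)/(8) = 647/14824 ≈ 4.3645%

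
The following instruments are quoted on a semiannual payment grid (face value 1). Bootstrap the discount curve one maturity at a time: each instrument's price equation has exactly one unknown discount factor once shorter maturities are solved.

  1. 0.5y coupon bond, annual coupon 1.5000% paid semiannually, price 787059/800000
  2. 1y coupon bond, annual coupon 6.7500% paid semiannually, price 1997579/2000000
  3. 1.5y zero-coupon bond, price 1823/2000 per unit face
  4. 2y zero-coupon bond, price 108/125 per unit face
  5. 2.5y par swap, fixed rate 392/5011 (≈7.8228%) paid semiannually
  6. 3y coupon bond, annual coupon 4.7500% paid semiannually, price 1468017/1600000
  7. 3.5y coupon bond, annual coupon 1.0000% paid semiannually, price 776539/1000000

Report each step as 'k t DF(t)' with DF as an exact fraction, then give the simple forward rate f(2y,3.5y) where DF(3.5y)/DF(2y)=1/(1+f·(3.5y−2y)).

1 1/2 1953/2000
2 1 9343/10000
3 3/2 1823/2000
4 2 108/125
5 5/2 2059/2500
6 3 1979/2500
7 7/2 7463/10000
f(2y,3.5y) = ((108/125)/(7463/10000) − 1)/(3/2) = 2354/22389 ≈ 10.5141%

step 1 [0.5y] bond c/2=3/400: DF=(787059/800000 − 3/400·(0))/(1+3/400) = 1953/2000 ≈ 0.976500
step 2 [1y] bond c/2=27/800: DF=(1997579/2000000 − 27/800·(0.976500))/(1+27/800) = 9343/10000 ≈ 0.934300
step 3 [1.5y] zero: DF = P = 1823/2000 ≈ 0.911500
step 4 [2y] zero: DF = P = 108/125 ≈ 0.864000
step 5 [2.5y] swap r/2=196/5011: DF=(1 − 196/5011·(0.976500+0.934300+0.911500+0.864000))/(1+196/5011) = 2059/2500 ≈ 0.823600
step 6 [3y] bond c/2=19/800: DF=(1468017/1600000 − 19/800·(0.976500+0.934300+0.911500+0.864000+0.823600))/(1+19/800) = 1979/2500 ≈ 0.791600
step 7 [3.5y] bond c/2=1/200: DF=(776539/1000000 − 1/200·(0.976500+0.934300+0.911500+0.864000+0.823600+0.791600))/(1+1/200) = 7463/10000 ≈ 0.746300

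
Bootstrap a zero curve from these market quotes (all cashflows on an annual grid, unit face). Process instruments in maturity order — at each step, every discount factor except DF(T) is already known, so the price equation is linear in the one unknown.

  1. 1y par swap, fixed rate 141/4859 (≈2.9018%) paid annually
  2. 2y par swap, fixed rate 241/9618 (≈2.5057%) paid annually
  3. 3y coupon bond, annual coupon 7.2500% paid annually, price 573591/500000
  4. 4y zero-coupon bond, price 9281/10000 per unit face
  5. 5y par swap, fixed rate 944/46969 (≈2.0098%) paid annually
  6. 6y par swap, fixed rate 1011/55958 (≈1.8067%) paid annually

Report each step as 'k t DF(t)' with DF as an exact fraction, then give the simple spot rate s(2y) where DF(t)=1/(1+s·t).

step 1 [1y] swap r/1=141/4859: DF=(1 − 141/4859·(0))/(1+141/4859) = 4859/5000 ≈ 0.971800
step 2 [2y] swap r/1=241/9618: DF=(1 − 241/9618·(0.971800))/(1+241/9618) = 4759/5000 ≈ 0.951800
step 3 [3y] bond c/1=29/400: DF=(573591/500000 − 29/400·(0.971800+0.951800))/(1+29/400) = 2349/2500 ≈ 0.939600
step 4 [4y] zero: DF = P = 9281/10000 ≈ 0.928100
step 5 [5y] swap r/1=944/46969: DF=(1 − 944/46969·(0.971800+0.951800+0.939600+0.928100))/(1+944/46969) = 566/625 ≈ 0.905600
step 6 [6y] swap r/1=1011/55958: DF=(1 − 1011/55958·(0.971800+0.951800+0.939600+0.928100+0.905600))/(1+1011/55958) = 8989/10000 ≈ 0.898900

1 1 4859/5000
2 2 4759/5000
3 3 2349/2500
4 4 9281/10000
5 5 566/625
6 6 8989/10000
s(2y) = (1/(4759/5000) − 1)/(2) = 241/9518 ≈ 2.5320%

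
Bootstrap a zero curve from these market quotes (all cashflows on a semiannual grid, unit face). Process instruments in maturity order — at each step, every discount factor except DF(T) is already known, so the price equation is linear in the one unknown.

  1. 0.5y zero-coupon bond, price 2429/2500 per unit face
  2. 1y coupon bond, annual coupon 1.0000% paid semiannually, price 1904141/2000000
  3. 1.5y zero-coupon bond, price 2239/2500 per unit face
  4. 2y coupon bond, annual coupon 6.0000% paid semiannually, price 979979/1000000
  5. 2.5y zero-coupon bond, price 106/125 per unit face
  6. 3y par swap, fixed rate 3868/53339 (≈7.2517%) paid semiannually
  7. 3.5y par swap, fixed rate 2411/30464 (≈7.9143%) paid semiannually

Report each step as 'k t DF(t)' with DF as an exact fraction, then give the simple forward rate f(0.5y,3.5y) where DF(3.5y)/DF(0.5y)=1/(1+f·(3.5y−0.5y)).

1 1/2 2429/2500
2 1 377/400
3 3/2 2239/2500
4 2 1087/1250
5 5/2 106/125
6 3 4033/5000
7 7/2 7589/10000
f(0.5y,3.5y) = ((2429/2500)/(7589/10000) − 1)/(3) = 709/7589 ≈ 9.3425%

step 1 [0.5y] zero: DF = P = 2429/2500 ≈ 0.971600
step 2 [1y] bond c/2=1/200: DF=(1904141/2000000 − 1/200·(0.971600))/(1+1/200) = 377/400 ≈ 0.942500
step 3 [1.5y] zero: DF = P = 2239/2500 ≈ 0.895600
step 4 [2y] bond c/2=3/100: DF=(979979/1000000 − 3/100·(0.971600+0.942500+0.895600))/(1+3/100) = 1087/1250 ≈ 0.869600
step 5 [2.5y] zero: DF = P = 106/125 ≈ 0.848000
step 6 [3y] swap r/2=1934/53339: DF=(1 − 1934/53339·(0.971600+0.942500+0.895600+0.869600+0.848000))/(1+1934/53339) = 4033/5000 ≈ 0.806600
step 7 [3.5y] swap r/2=2411/60928: DF=(1 − 2411/60928·(0.971600+0.942500+0.895600+0.869600+0.848000+0.806600))/(1+2411/60928) = 7589/10000 ≈ 0.758900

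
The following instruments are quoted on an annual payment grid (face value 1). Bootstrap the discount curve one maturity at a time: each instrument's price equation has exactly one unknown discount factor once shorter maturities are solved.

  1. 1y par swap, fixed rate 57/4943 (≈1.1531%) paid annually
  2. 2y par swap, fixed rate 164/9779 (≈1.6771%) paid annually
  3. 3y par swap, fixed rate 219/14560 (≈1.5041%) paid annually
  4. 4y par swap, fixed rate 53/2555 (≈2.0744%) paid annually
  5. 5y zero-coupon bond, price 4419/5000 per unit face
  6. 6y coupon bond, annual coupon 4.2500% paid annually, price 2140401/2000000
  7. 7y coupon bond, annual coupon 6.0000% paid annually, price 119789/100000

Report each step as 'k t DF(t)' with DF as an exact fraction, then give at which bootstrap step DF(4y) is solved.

step 1 [1y] swap r/1=57/4943: DF=(1 − 57/4943·(0))/(1+57/4943) = 4943/5000 ≈ 0.988600
step 2 [2y] swap r/1=164/9779: DF=(1 − 164/9779·(0.988600))/(1+164/9779) = 1209/1250 ≈ 0.967200
step 3 [3y] swap r/1=219/14560: DF=(1 − 219/14560·(0.988600+0.967200))/(1+219/14560) = 4781/5000 ≈ 0.956200
step 4 [4y] swap r/1=53/2555: DF=(1 − 53/2555·(0.988600+0.967200+0.956200))/(1+53/2555) = 1841/2000 ≈ 0.920500
step 5 [5y] zero: DF = P = 4419/5000 ≈ 0.883800
step 6 [6y] bond c/1=17/400: DF=(2140401/2000000 − 17/400·(0.988600+0.967200+0.956200+0.920500+0.883800))/(1+17/400) = 8343/10000 ≈ 0.834300
step 7 [7y] bond c/1=3/50: DF=(119789/100000 − 3/50·(0.988600+0.967200+0.956200+0.920500+0.883800+0.834300))/(1+3/50) = 8159/10000 ≈ 0.815900

1 1 4943/5000
2 2 1209/1250
3 3 4781/5000
4 4 1841/2000
5 5 4419/5000
6 6 8343/10000
7 7 8159/10000
DF(4y) is solved at step 4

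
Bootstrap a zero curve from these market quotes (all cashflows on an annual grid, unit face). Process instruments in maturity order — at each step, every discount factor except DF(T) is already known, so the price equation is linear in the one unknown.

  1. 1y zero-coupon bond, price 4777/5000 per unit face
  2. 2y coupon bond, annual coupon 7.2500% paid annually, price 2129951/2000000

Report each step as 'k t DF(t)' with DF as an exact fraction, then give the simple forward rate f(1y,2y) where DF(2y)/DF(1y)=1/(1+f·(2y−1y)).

1 1 4777/5000
2 2 2321/2500
f(1y,2y) = ((4777/5000)/(2321/2500) − 1)/(1) = 135/4642 ≈ 2.9082%

step 1 [1y] zero: DF = P = 4777/5000 ≈ 0.955400
step 2 [2y] bond c/1=29/400: DF=(2129951/2000000 − 29/400·(0.955400))/(1+29/400) = 2321/2500 ≈ 0.928400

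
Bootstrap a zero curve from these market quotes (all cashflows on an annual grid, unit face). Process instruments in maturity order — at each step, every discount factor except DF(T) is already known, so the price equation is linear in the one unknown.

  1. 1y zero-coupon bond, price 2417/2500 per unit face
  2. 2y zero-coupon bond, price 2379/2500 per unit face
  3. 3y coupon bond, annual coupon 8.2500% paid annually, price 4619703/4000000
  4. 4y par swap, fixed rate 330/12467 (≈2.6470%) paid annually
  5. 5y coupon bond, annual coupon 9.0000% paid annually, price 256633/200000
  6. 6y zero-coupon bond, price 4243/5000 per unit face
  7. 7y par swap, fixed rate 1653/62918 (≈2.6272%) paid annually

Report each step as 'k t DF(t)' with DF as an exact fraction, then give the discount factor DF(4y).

step 1 [1y] zero: DF = P = 2417/2500 ≈ 0.966800
step 2 [2y] zero: DF = P = 2379/2500 ≈ 0.951600
step 3 [3y] bond c/1=33/400: DF=(4619703/4000000 − 33/400·(0.966800+0.951600))/(1+33/400) = 9207/10000 ≈ 0.920700
step 4 [4y] swap r/1=330/12467: DF=(1 − 330/12467·(0.966800+0.951600+0.920700))/(1+330/12467) = 901/1000 ≈ 0.901000
step 5 [5y] bond c/1=9/100: DF=(256633/200000 − 9/100·(0.966800+0.951600+0.920700+0.901000))/(1+9/100) = 2171/2500 ≈ 0.868400
step 6 [6y] zero: DF = P = 4243/5000 ≈ 0.848600
step 7 [7y] swap r/1=1653/62918: DF=(1 − 1653/62918·(0.966800+0.951600+0.920700+0.901000+0.868400+0.848600))/(1+1653/62918) = 8347/10000 ≈ 0.834700

1 1 2417/2500
2 2 2379/2500
3 3 9207/10000
4 4 901/1000
5 5 2171/2500
6 6 4243/5000
7 7 8347/10000
DF(4y) = 901/1000 ≈ 0.901000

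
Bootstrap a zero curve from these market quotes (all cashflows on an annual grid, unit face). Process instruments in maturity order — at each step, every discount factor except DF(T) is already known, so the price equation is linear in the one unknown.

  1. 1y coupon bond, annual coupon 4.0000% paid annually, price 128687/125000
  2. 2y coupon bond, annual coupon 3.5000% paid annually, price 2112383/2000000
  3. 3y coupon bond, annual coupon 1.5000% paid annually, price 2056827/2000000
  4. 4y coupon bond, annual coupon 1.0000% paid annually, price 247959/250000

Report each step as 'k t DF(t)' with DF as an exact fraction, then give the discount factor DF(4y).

step 1 [1y] bond c/1=1/25: DF=(128687/125000 − 1/25·(0))/(1+1/25) = 9899/10000 ≈ 0.989900
step 2 [2y] bond c/1=7/200: DF=(2112383/2000000 − 7/200·(0.989900))/(1+7/200) = 987/1000 ≈ 0.987000
step 3 [3y] bond c/1=3/200: DF=(2056827/2000000 − 3/200·(0.989900+0.987000))/(1+3/200) = 123/125 ≈ 0.984000
step 4 [4y] bond c/1=1/100: DF=(247959/250000 − 1/100·(0.989900+0.987000+0.984000))/(1+1/100) = 9527/10000 ≈ 0.952700

1 1 9899/10000
2 2 987/1000
3 3 123/125
4 4 9527/10000
DF(4y) = 9527/10000 ≈ 0.952700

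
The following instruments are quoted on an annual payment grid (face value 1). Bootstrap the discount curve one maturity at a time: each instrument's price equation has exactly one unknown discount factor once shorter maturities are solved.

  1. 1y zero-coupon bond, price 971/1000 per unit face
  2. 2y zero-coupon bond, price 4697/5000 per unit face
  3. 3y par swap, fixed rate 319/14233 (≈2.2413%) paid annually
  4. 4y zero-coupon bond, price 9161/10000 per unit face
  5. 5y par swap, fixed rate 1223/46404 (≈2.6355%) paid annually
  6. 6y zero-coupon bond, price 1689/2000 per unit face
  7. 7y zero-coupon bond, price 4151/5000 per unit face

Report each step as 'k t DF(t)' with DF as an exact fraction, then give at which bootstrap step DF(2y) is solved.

1 1 971/1000
2 2 4697/5000
3 3 4681/5000
4 4 9161/10000
5 5 8777/10000
6 6 1689/2000
7 7 4151/5000
DF(2y) is solved at step 2

step 1 [1y] zero: DF = P = 971/1000 ≈ 0.971000
step 2 [2y] zero: DF = P = 4697/5000 ≈ 0.939400
step 3 [3y] swap r/1=319/14233: DF=(1 − 319/14233·(0.971000+0.939400))/(1+319/14233) = 4681/5000 ≈ 0.936200
step 4 [4y] zero: DF = P = 9161/10000 ≈ 0.916100
step 5 [5y] swap r/1=1223/46404: DF=(1 − 1223/46404·(0.971000+0.939400+0.936200+0.916100))/(1+1223/46404) = 8777/10000 ≈ 0.877700
step 6 [6y] zero: DF = P = 1689/2000 ≈ 0.844500
step 7 [7y] zero: DF = P = 4151/5000 ≈ 0.830200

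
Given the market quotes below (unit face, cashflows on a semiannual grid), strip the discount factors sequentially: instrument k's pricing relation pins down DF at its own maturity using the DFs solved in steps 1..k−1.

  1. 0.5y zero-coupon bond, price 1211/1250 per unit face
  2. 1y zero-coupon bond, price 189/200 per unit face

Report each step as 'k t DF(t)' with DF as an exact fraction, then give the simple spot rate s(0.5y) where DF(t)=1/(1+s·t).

1 1/2 1211/1250
2 1 189/200
s(0.5y) = (1/(1211/1250) − 1)/(1/2) = 78/1211 ≈ 6.4410%

step 1 [0.5y] zero: DF = P = 1211/1250 ≈ 0.968800
step 2 [1y] zero: DF = P = 189/200 ≈ 0.945000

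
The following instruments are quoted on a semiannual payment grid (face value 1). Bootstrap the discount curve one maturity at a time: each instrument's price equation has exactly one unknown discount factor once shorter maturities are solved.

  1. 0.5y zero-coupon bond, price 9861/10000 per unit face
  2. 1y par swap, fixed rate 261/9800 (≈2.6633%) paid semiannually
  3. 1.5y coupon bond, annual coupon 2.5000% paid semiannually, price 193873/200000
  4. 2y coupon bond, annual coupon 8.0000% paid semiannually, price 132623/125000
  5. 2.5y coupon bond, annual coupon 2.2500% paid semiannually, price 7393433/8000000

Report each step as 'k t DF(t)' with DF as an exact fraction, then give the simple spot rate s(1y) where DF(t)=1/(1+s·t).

1 1/2 9861/10000
2 1 9739/10000
3 3/2 2333/2500
4 2 9089/10000
5 5/2 2179/2500
s(1y) = (1/(9739/10000) − 1)/(1) = 261/9739 ≈ 2.6799%

step 1 [0.5y] zero: DF = P = 9861/10000 ≈ 0.986100
step 2 [1y] swap r/2=261/19600: DF=(1 − 261/19600·(0.986100))/(1+261/19600) = 9739/10000 ≈ 0.973900
step 3 [1.5y] bond c/2=1/80: DF=(193873/200000 − 1/80·(0.986100+0.973900))/(1+1/80) = 2333/2500 ≈ 0.933200
step 4 [2y] bond c/2=1/25: DF=(132623/125000 − 1/25·(0.986100+0.973900+0.933200))/(1+1/25) = 9089/10000 ≈ 0.908900
step 5 [2.5y] bond c/2=9/800: DF=(7393433/8000000 − 9/800·(0.986100+0.973900+0.933200+0.908900))/(1+9/800) = 2179/2500 ≈ 0.871600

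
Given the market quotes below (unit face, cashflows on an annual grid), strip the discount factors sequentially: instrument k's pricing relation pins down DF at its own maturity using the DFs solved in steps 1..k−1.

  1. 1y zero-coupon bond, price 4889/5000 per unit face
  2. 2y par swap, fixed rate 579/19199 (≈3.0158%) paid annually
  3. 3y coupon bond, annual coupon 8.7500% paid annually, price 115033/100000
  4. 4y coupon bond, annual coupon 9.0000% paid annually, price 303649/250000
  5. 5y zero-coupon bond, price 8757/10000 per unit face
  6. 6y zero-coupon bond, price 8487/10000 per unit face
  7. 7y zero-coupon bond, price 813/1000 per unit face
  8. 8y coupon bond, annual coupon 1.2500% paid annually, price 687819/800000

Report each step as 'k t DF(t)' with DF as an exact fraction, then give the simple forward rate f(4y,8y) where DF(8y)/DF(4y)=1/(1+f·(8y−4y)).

1 1 4889/5000
2 2 9421/10000
3 3 9033/10000
4 4 2203/2500
5 5 8757/10000
6 6 8487/10000
7 7 813/1000
8 8 7721/10000
f(4y,8y) = ((2203/2500)/(7721/10000) − 1)/(4) = 1091/30884 ≈ 3.5326%

step 1 [1y] zero: DF = P = 4889/5000 ≈ 0.977800
step 2 [2y] swap r/1=579/19199: DF=(1 − 579/19199·(0.977800))/(1+579/19199) = 9421/10000 ≈ 0.942100
step 3 [3y] bond c/1=7/80: DF=(115033/100000 − 7/80·(0.977800+0.942100))/(1+7/80) = 9033/10000 ≈ 0.903300
step 4 [4y] bond c/1=9/100: DF=(303649/250000 − 9/100·(0.977800+0.942100+0.903300))/(1+9/100) = 2203/2500 ≈ 0.881200
step 5 [5y] zero: DF = P = 8757/10000 ≈ 0.875700
step 6 [6y] zero: DF = P = 8487/10000 ≈ 0.848700
step 7 [7y] zero: DF = P = 813/1000 ≈ 0.813000
step 8 [8y] bond c/1=1/80: DF=(687819/800000 − 1/80·(0.977800+0.942100+0.903300+0.881200+0.875700+0.848700+0.813000))/(1+1/80) = 7721/10000 ≈ 0.772100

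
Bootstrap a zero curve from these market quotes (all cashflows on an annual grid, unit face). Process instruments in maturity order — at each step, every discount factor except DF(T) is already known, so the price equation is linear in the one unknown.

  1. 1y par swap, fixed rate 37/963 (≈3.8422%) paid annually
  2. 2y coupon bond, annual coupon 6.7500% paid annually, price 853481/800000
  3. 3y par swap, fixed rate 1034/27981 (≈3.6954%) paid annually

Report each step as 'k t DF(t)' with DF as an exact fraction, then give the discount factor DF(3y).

step 1 [1y] swap r/1=37/963: DF=(1 − 37/963·(0))/(1+37/963) = 963/1000 ≈ 0.963000
step 2 [2y] bond c/1=27/400: DF=(853481/800000 − 27/400·(0.963000))/(1+27/400) = 1877/2000 ≈ 0.938500
step 3 [3y] swap r/1=1034/27981: DF=(1 − 1034/27981·(0.963000+0.938500))/(1+1034/27981) = 4483/5000 ≈ 0.896600

1 1 963/1000
2 2 1877/2000
3 3 4483/5000
DF(3y) = 4483/5000 ≈ 0.896600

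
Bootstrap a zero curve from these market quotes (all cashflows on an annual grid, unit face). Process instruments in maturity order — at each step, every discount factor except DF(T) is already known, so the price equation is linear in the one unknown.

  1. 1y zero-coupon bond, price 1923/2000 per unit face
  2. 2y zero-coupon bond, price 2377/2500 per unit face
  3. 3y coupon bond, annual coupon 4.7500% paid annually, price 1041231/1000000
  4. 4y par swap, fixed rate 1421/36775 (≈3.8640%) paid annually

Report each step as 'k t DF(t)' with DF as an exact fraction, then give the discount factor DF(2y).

step 1 [1y] zero: DF = P = 1923/2000 ≈ 0.961500
step 2 [2y] zero: DF = P = 2377/2500 ≈ 0.950800
step 3 [3y] bond c/1=19/400: DF=(1041231/1000000 − 19/400·(0.961500+0.950800))/(1+19/400) = 9073/10000 ≈ 0.907300
step 4 [4y] swap r/1=1421/36775: DF=(1 − 1421/36775·(0.961500+0.950800+0.907300))/(1+1421/36775) = 8579/10000 ≈ 0.857900

1 1 1923/2000
2 2 2377/2500
3 3 9073/10000
4 4 8579/10000
DF(2y) = 2377/2500 ≈ 0.950800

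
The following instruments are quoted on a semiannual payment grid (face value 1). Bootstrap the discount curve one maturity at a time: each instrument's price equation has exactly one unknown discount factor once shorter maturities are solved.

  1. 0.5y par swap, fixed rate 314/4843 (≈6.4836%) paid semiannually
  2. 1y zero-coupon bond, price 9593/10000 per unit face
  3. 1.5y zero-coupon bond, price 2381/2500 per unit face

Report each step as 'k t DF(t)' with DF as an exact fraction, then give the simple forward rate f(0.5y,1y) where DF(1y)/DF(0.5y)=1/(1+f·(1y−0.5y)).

step 1 [0.5y] swap r/2=157/4843: DF=(1 − 157/4843·(0))/(1+157/4843) = 4843/5000 ≈ 0.968600
step 2 [1y] zero: DF = P = 9593/10000 ≈ 0.959300
step 3 [1.5y] zero: DF = P = 2381/2500 ≈ 0.952400

1 1/2 4843/5000
2 1 9593/10000
3 3/2 2381/2500
f(0.5y,1y) = ((4843/5000)/(9593/10000) − 1)/(1/2) = 186/9593 ≈ 1.9389%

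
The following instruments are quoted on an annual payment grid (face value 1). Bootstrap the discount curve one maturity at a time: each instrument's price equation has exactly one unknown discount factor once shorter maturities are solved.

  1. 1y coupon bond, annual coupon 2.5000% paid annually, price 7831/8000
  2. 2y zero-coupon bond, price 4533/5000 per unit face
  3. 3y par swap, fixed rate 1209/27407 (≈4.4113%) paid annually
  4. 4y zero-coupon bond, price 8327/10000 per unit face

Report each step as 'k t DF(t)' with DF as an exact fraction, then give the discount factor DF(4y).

step 1 [1y] bond c/1=1/40: DF=(7831/8000 − 1/40·(0))/(1+1/40) = 191/200 ≈ 0.955000
step 2 [2y] zero: DF = P = 4533/5000 ≈ 0.906600
step 3 [3y] swap r/1=1209/27407: DF=(1 − 1209/27407·(0.955000+0.906600))/(1+1209/27407) = 8791/10000 ≈ 0.879100
step 4 [4y] zero: DF = P = 8327/10000 ≈ 0.832700

1 1 191/200
2 2 4533/5000
3 3 8791/10000
4 4 8327/10000
DF(4y) = 8327/10000 ≈ 0.832700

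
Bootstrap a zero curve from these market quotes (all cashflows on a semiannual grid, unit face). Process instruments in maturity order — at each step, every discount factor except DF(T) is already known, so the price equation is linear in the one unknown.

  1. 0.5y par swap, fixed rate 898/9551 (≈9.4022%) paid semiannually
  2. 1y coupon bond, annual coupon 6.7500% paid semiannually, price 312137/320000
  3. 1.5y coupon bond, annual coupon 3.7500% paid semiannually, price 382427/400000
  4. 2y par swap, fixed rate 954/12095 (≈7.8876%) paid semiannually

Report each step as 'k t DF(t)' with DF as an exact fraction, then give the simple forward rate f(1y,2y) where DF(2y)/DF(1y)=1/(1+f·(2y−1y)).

1 1/2 9551/10000
2 1 2281/2500
3 3/2 9041/10000
4 2 8569/10000
f(1y,2y) = ((2281/2500)/(8569/10000) − 1)/(1) = 555/8569 ≈ 6.4768%

step 1 [0.5y] swap r/2=449/9551: DF=(1 − 449/9551·(0))/(1+449/9551) = 9551/10000 ≈ 0.955100
step 2 [1y] bond c/2=27/800: DF=(312137/320000 − 27/800·(0.955100))/(1+27/800) = 2281/2500 ≈ 0.912400
step 3 [1.5y] bond c/2=3/160: DF=(382427/400000 − 3/160·(0.955100+0.912400))/(1+3/160) = 9041/10000 ≈ 0.904100
step 4 [2y] swap r/2=477/12095: DF=(1 − 477/12095·(0.955100+0.912400+0.904100))/(1+477/12095) = 8569/10000 ≈ 0.856900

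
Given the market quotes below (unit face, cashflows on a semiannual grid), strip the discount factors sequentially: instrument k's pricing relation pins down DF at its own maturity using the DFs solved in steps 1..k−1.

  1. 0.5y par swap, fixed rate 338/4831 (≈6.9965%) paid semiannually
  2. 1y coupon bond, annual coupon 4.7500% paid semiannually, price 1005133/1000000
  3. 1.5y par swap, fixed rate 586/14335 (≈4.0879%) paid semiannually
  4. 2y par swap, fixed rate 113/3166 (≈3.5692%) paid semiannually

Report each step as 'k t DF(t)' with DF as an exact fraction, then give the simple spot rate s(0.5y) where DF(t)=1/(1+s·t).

1 1/2 4831/5000
2 1 4797/5000
3 3/2 4707/5000
4 2 4661/5000
s(0.5y) = (1/(4831/5000) − 1)/(1/2) = 338/4831 ≈ 6.9965%

step 1 [0.5y] swap r/2=169/4831: DF=(1 − 169/4831·(0))/(1+169/4831) = 4831/5000 ≈ 0.966200
step 2 [1y] bond c/2=19/800: DF=(1005133/1000000 − 19/800·(0.966200))/(1+19/800) = 4797/5000 ≈ 0.959400
step 3 [1.5y] swap r/2=293/14335: DF=(1 − 293/14335·(0.966200+0.959400))/(1+293/14335) = 4707/5000 ≈ 0.941400
step 4 [2y] swap r/2=113/6332: DF=(1 − 113/6332·(0.966200+0.959400+0.941400))/(1+113/6332) = 4661/5000 ≈ 0.932200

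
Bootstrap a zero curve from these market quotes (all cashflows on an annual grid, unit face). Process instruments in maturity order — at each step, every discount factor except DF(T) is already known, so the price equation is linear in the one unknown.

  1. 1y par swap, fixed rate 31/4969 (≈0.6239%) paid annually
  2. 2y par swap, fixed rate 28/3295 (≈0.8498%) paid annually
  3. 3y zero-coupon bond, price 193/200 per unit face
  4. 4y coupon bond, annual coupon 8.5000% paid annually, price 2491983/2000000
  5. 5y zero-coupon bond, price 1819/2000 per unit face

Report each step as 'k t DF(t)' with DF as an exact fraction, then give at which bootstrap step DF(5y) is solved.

step 1 [1y] swap r/1=31/4969: DF=(1 − 31/4969·(0))/(1+31/4969) = 4969/5000 ≈ 0.993800
step 2 [2y] swap r/1=28/3295: DF=(1 − 28/3295·(0.993800))/(1+28/3295) = 1229/1250 ≈ 0.983200
step 3 [3y] zero: DF = P = 193/200 ≈ 0.965000
step 4 [4y] bond c/1=17/200: DF=(2491983/2000000 − 17/200·(0.993800+0.983200+0.965000))/(1+17/200) = 9179/10000 ≈ 0.917900
step 5 [5y] zero: DF = P = 1819/2000 ≈ 0.909500

1 1 4969/5000
2 2 1229/1250
3 3 193/200
4 4 9179/10000
5 5 1819/2000
DF(5y) is solved at step 5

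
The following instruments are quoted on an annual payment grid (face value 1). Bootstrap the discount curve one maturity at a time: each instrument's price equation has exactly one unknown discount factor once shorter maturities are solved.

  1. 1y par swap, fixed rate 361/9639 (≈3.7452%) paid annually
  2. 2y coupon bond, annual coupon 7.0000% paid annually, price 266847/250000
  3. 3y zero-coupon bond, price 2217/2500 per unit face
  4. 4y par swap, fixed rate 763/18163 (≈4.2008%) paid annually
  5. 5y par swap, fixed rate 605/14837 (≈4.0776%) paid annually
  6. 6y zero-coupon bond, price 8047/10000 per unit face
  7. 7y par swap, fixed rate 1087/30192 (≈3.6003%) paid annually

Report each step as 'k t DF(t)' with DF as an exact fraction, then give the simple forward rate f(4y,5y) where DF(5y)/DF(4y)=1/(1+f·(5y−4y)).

1 1 9639/10000
2 2 1869/2000
3 3 2217/2500
4 4 4237/5000
5 5 1637/2000
6 6 8047/10000
7 7 3913/5000
f(4y,5y) = ((4237/5000)/(1637/2000) − 1)/(1) = 289/8185 ≈ 3.5308%

step 1 [1y] swap r/1=361/9639: DF=(1 − 361/9639·(0))/(1+361/9639) = 9639/10000 ≈ 0.963900
step 2 [2y] bond c/1=7/100: DF=(266847/250000 − 7/100·(0.963900))/(1+7/100) = 1869/2000 ≈ 0.934500
step 3 [3y] zero: DF = P = 2217/2500 ≈ 0.886800
step 4 [4y] swap r/1=763/18163: DF=(1 − 763/18163·(0.963900+0.934500+0.886800))/(1+763/18163) = 4237/5000 ≈ 0.847400
step 5 [5y] swap r/1=605/14837: DF=(1 − 605/14837·(0.963900+0.934500+0.886800+0.847400))/(1+605/14837) = 1637/2000 ≈ 0.818500
step 6 [6y] zero: DF = P = 8047/10000 ≈ 0.804700
step 7 [7y] swap r/1=1087/30192: DF=(1 − 1087/30192·(0.963900+0.934500+0.886800+0.847400+0.818500+0.804700))/(1+1087/30192) = 3913/5000 ≈ 0.782600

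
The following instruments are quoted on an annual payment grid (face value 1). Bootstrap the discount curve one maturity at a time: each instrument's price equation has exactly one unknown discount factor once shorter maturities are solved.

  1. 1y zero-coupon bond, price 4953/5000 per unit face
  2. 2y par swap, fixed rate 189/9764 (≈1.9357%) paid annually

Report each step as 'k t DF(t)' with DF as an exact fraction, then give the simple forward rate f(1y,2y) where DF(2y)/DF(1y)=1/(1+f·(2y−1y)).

1 1 4953/5000
2 2 4811/5000
f(1y,2y) = ((4953/5000)/(4811/5000) − 1)/(1) = 142/4811 ≈ 2.9516%

step 1 [1y] zero: DF = P = 4953/5000 ≈ 0.990600
step 2 [2y] swap r/1=189/9764: DF=(1 − 189/9764·(0.990600))/(1+189/9764) = 4811/5000 ≈ 0.962200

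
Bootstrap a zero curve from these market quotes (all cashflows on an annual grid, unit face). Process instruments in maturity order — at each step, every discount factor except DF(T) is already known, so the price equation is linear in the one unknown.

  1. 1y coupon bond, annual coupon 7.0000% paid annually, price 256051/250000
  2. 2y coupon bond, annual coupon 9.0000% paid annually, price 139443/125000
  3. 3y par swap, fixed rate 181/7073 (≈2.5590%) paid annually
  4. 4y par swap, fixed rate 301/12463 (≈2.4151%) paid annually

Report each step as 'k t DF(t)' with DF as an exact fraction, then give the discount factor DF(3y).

step 1 [1y] bond c/1=7/100: DF=(256051/250000 − 7/100·(0))/(1+7/100) = 2393/2500 ≈ 0.957200
step 2 [2y] bond c/1=9/100: DF=(139443/125000 − 9/100·(0.957200))/(1+9/100) = 2361/2500 ≈ 0.944400
step 3 [3y] swap r/1=181/7073: DF=(1 − 181/7073·(0.957200+0.944400))/(1+181/7073) = 2319/2500 ≈ 0.927600
step 4 [4y] swap r/1=301/12463: DF=(1 − 301/12463·(0.957200+0.944400+0.927600))/(1+301/12463) = 9097/10000 ≈ 0.909700

1 1 2393/2500
2 2 2361/2500
3 3 2319/2500
4 4 9097/10000
DF(3y) = 2319/2500 ≈ 0.927600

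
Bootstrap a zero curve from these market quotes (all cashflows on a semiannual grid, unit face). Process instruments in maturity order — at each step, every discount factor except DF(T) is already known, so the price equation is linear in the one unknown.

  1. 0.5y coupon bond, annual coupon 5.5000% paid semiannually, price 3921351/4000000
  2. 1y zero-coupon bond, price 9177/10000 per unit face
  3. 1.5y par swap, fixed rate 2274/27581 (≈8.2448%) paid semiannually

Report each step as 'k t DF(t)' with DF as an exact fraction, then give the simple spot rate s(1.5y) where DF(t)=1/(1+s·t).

1 1/2 9541/10000
2 1 9177/10000
3 3/2 8863/10000
s(1.5y) = (1/(8863/10000) − 1)/(3/2) = 758/8863 ≈ 8.5524%

step 1 [0.5y] bond c/2=11/400: DF=(3921351/4000000 − 11/400·(0))/(1+11/400) = 9541/10000 ≈ 0.954100
step 2 [1y] zero: DF = P = 9177/10000 ≈ 0.917700
step 3 [1.5y] swap r/2=1137/27581: DF=(1 − 1137/27581·(0.954100+0.917700))/(1+1137/27581) = 8863/10000 ≈ 0.886300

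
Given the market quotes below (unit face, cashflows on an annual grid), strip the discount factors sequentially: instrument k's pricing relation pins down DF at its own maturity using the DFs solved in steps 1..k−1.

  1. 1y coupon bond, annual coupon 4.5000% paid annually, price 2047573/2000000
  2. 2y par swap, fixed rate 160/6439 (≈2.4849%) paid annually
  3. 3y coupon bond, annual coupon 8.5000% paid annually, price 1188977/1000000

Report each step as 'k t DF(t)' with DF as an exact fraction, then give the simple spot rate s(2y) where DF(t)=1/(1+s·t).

step 1 [1y] bond c/1=9/200: DF=(2047573/2000000 − 9/200·(0))/(1+9/200) = 9797/10000 ≈ 0.979700
step 2 [2y] swap r/1=160/6439: DF=(1 − 160/6439·(0.979700))/(1+160/6439) = 119/125 ≈ 0.952000
step 3 [3y] bond c/1=17/200: DF=(1188977/1000000 − 17/200·(0.979700+0.952000))/(1+17/200) = 1889/2000 ≈ 0.944500

1 1 9797/10000
2 2 119/125
3 3 1889/2000
s(2y) = (1/(119/125) − 1)/(2) = 3/119 ≈ 2.5210%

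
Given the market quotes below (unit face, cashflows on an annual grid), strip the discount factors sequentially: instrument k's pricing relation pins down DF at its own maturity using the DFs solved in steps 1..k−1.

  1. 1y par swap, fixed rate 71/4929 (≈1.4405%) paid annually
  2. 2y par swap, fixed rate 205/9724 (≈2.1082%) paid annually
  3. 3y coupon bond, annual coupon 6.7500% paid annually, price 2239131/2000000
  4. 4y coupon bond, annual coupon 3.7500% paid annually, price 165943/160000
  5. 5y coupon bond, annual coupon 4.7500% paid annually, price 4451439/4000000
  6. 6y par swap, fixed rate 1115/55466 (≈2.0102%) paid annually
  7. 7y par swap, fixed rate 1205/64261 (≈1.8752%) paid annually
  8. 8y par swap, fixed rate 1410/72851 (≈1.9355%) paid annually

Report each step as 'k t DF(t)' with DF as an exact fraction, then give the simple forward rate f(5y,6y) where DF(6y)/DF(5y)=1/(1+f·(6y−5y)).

1 1 4929/5000
2 2 959/1000
3 3 4629/5000
4 4 8959/10000
5 5 2229/2500
6 6 1777/2000
7 7 1759/2000
8 8 859/1000
f(5y,6y) = ((2229/2500)/(1777/2000) − 1)/(1) = 31/8885 ≈ 0.3489%

step 1 [1y] swap r/1=71/4929: DF=(1 − 71/4929·(0))/(1+71/4929) = 4929/5000 ≈ 0.985800
step 2 [2y] swap r/1=205/9724: DF=(1 − 205/9724·(0.985800))/(1+205/9724) = 959/1000 ≈ 0.959000
step 3 [3y] bond c/1=27/400: DF=(2239131/2000000 − 27/400·(0.985800+0.959000))/(1+27/400) = 4629/5000 ≈ 0.925800
step 4 [4y] bond c/1=3/80: DF=(165943/160000 − 3/80·(0.985800+0.959000+0.925800))/(1+3/80) = 8959/10000 ≈ 0.895900
step 5 [5y] bond c/1=19/400: DF=(4451439/4000000 − 19/400·(0.985800+0.959000+0.925800+0.895900))/(1+19/400) = 2229/2500 ≈ 0.891600
step 6 [6y] swap r/1=1115/55466: DF=(1 − 1115/55466·(0.985800+0.959000+0.925800+0.895900+0.891600))/(1+1115/55466) = 1777/2000 ≈ 0.888500
step 7 [7y] swap r/1=1205/64261: DF=(1 − 1205/64261·(0.985800+0.959000+0.925800+0.895900+0.891600+0.888500))/(1+1205/64261) = 1759/2000 ≈ 0.879500
step 8 [8y] swap r/1=1410/72851: DF=(1 − 1410/72851·(0.985800+0.959000+0.925800+0.895900+0.891600+0.888500+0.879500))/(1+1410/72851) = 859/1000 ≈ 0.859000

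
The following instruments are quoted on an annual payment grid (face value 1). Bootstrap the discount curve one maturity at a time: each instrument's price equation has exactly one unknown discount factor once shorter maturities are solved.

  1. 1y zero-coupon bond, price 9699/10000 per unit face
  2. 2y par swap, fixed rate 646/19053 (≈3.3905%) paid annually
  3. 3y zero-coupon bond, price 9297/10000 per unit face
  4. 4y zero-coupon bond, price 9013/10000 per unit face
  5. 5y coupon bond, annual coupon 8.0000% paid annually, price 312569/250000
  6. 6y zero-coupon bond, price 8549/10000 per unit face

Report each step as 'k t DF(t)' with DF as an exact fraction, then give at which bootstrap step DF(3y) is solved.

step 1 [1y] zero: DF = P = 9699/10000 ≈ 0.969900
step 2 [2y] swap r/1=646/19053: DF=(1 − 646/19053·(0.969900))/(1+646/19053) = 4677/5000 ≈ 0.935400
step 3 [3y] zero: DF = P = 9297/10000 ≈ 0.929700
step 4 [4y] zero: DF = P = 9013/10000 ≈ 0.901300
step 5 [5y] bond c/1=2/25: DF=(312569/250000 − 2/25·(0.969900+0.935400+0.929700+0.901300))/(1+2/25) = 8809/10000 ≈ 0.880900
step 6 [6y] zero: DF = P = 8549/10000 ≈ 0.854900

1 1 9699/10000
2 2 4677/5000
3 3 9297/10000
4 4 9013/10000
5 5 8809/10000
6 6 8549/10000
DF(3y) is solved at step 3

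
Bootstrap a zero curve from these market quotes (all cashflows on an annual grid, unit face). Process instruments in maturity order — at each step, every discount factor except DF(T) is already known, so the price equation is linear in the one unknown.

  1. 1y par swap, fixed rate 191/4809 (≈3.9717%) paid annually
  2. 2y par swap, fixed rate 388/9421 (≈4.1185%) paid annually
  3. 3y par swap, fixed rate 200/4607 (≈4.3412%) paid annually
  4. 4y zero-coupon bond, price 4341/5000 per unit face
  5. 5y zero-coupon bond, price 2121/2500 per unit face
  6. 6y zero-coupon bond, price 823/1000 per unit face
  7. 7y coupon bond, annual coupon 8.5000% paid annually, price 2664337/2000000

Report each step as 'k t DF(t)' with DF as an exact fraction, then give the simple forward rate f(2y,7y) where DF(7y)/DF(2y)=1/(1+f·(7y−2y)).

step 1 [1y] swap r/1=191/4809: DF=(1 − 191/4809·(0))/(1+191/4809) = 4809/5000 ≈ 0.961800
step 2 [2y] swap r/1=388/9421: DF=(1 − 388/9421·(0.961800))/(1+388/9421) = 1153/1250 ≈ 0.922400
step 3 [3y] swap r/1=200/4607: DF=(1 − 200/4607·(0.961800+0.922400))/(1+200/4607) = 22/25 ≈ 0.880000
step 4 [4y] zero: DF = P = 4341/5000 ≈ 0.868200
step 5 [5y] zero: DF = P = 2121/2500 ≈ 0.848400
step 6 [6y] zero: DF = P = 823/1000 ≈ 0.823000
step 7 [7y] bond c/1=17/200: DF=(2664337/2000000 − 17/200·(0.961800+0.922400+0.880000+0.868200+0.848400+0.823000))/(1+17/200) = 8123/10000 ≈ 0.812300

1 1 4809/5000
2 2 1153/1250
3 3 22/25
4 4 4341/5000
5 5 2121/2500
6 6 823/1000
7 7 8123/10000
f(2y,7y) = ((1153/1250)/(8123/10000) − 1)/(5) = 1101/40615 ≈ 2.7108%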